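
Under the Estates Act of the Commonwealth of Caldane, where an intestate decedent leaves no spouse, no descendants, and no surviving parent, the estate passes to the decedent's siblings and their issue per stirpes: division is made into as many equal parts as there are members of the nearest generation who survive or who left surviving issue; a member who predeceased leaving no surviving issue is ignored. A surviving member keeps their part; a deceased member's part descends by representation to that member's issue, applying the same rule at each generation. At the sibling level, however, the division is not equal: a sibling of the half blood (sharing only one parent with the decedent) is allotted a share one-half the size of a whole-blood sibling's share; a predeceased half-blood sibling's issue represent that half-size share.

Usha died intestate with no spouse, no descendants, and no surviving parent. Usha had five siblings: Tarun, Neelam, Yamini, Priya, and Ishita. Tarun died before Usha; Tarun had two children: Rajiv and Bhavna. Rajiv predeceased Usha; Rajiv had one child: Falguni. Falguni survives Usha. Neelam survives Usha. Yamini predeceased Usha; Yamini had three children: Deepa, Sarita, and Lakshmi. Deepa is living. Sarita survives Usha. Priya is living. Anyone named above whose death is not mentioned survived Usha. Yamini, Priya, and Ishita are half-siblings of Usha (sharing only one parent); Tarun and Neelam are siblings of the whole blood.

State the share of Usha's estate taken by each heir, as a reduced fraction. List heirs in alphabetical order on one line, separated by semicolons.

No spouse, descendants, or parent survives, so the estate passes to Usha's siblings per stirpes.
Half-blood siblings count for one-half the weight of whole-blood siblings at the initial division.
Dividing 1 in proportion to weights (total weight 7/2): Tarun (weight 1) → 2/7; Neelam (weight 1) → 2/7; Yamini (weight 1/2) → 1/7; Priya (weight 1/2) → 1/7; Ishita (weight 1/2) → 1/7.
Tarun predeceased; the 2/7 allotted to Tarun's branch passes to Tarun's issue by representation.
The 2/7 is divided into 2 equal shares of 1/7 among Rajiv, Bhavna.
Rajiv predeceased; the 1/7 allotted to Rajiv's branch passes to Rajiv's issue by representation.
Falguni is the sole taker at this level and receives the full 1/7.
Bhavna is living and takes 1/7.
Neelam is living and takes 2/7.
Yamini predeceased; the 1/7 allotted to Yamini's branch passes to Yamini's issue by representation.
The 1/7 is divided into 3 equal shares of 1/21 among Deepa, Sarita, Lakshmi.
Deepa is living and takes 1/21.
Sarita is living and takes 1/21.
Lakshmi is living and takes 1/21.
Priya is living and takes 1/7.
Ishita is living and takes 1/7.

Bhavna 1/7; Deepa 1/21; Falguni 1/7; Ishita 1/7; Lakshmi 1/21; Neelam 2/7; Priya 1/7; Sarita 1/21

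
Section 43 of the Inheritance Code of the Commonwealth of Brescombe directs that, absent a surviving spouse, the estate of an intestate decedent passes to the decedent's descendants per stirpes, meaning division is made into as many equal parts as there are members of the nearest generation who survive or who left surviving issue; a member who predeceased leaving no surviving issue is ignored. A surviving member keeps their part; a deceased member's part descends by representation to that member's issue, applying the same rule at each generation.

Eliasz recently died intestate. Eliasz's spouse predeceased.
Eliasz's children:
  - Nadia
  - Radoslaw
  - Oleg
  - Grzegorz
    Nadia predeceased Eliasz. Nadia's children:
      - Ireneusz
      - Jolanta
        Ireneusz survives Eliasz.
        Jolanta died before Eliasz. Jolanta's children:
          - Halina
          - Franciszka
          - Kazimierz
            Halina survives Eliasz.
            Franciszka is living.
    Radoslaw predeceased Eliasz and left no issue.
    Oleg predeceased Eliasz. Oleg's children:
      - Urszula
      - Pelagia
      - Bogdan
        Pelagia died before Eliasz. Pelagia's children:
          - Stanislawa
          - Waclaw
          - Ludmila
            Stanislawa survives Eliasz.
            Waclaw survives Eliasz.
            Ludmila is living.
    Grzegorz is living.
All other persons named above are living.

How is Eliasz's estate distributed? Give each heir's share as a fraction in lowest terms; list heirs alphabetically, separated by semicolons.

Bogdan 1/9; Franciszka 1/18; Grzegorz 1/3; Halina 1/18; Ireneusz 1/6; Kazimierz 1/18; Ludmila 1/27; Stanislawa 1/27; Urszula 1/9; Waclaw 1/27

There is no surviving spouse, so the entire estate passes to Eliasz's descendants per stirpes.
Radoslaw left no surviving issue, so that branch lapses and is disregarded.
The estate is divided into 3 equal shares of 1/3 among Nadia, Oleg, Grzegorz.
Nadia predeceased; the 1/3 allotted to Nadia's branch passes to Nadia's issue by representation.
The 1/3 is divided into 2 equal shares of 1/6 among Ireneusz, Jolanta.
Ireneusz is living and takes 1/6.
Jolanta predeceased; the 1/6 allotted to Jolanta's branch passes to Jolanta's issue by representation.
The 1/6 is divided into 3 equal shares of 1/18 among Halina, Franciszka, Kazimierz.
Halina is living and takes 1/18.
Franciszka is living and takes 1/18.
Kazimierz is living and takes 1/18.
Oleg predeceased; the 1/3 allotted to Oleg's branch passes to Oleg's issue by representation.
The 1/3 is divided into 3 equal shares of 1/9 among Urszula, Pelagia, Bogdan.
Urszula is living and takes 1/9.
Pelagia predeceased; the 1/9 allotted to Pelagia's branch passes to Pelagia's issue by representation.
The 1/9 is divided into 3 equal shares of 1/27 among Stanislawa, Waclaw, Ludmila.
Stanislawa is living and takes 1/27.
Waclaw is living and takes 1/27.
Ludmila is living and takes 1/27.
Bogdan is living and takes 1/9.
Grzegorz is living and takes 1/3.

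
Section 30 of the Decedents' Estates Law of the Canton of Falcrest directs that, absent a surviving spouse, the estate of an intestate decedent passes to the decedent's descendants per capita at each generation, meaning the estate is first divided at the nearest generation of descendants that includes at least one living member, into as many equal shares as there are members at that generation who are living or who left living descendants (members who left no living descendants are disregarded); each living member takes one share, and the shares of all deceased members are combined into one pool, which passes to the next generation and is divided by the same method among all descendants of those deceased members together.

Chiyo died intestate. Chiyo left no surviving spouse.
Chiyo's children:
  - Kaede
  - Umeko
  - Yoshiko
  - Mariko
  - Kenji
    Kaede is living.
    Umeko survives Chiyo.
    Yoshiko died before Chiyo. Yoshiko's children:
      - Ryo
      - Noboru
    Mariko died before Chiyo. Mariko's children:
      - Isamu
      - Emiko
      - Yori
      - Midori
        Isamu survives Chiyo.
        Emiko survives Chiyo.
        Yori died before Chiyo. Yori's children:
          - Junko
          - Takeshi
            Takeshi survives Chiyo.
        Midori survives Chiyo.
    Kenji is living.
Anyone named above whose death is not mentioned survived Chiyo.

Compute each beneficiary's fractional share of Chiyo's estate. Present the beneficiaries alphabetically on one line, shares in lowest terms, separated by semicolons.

Emiko 1/15; Isamu 1/15; Junko 1/30; Kaede 1/5; Kenji 1/5; Midori 1/15; Noboru 1/15; Ryo 1/15; Takeshi 1/30; Umeko 1/5

There is no surviving spouse, so the entire estate passes to Chiyo's descendants per capita at each generation.
At generation 1 (Kaede, Umeko, Yoshiko, Mariko, Kenji) there are 5 shares of (1)/5 = 1/5 each.
Living: Kaede, Umeko, and Kenji — each takes 1/5.
Deceased: Yoshiko and Mariko. Their combined 2/5 is pooled and carried to generation 2.
At generation 2 (Ryo, Noboru, Isamu, Emiko, Yori, Midori) there are 6 shares of (2/5)/6 = 1/15 each.
Living: Ryo, Noboru, Isamu, Emiko, and Midori — each takes 1/15.
Deceased: Yori. That 1/15 share is carried to generation 3.
At generation 3 (Junko, Takeshi) there are 2 shares of (1/15)/2 = 1/30 each.
Living: Junko and Takeshi — each takes 1/30.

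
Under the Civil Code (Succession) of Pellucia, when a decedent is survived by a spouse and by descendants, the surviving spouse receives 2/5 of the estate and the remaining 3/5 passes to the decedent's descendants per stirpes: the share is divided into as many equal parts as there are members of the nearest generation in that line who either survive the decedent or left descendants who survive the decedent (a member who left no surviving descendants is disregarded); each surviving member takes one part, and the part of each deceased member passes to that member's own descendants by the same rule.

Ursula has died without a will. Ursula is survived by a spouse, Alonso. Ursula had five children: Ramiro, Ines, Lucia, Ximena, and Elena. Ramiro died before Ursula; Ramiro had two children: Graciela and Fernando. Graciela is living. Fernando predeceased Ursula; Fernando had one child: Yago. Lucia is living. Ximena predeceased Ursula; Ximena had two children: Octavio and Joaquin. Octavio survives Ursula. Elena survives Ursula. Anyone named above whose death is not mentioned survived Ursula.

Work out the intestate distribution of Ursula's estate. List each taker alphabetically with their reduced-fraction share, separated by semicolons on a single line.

Alonso 2/5; Elena 3/25; Graciela 3/50; Ines 3/25; Joaquin 3/50; Lucia 3/25; Octavio 3/50; Yago 3/50

Alonso, as surviving spouse, takes 2/5.
The remaining 3/5 passes to Ursula's descendants per stirpes.
The 3/5 is divided into 5 equal shares of 3/25 among Ramiro, Ines, Lucia, Ximena, Elena.
Ramiro predeceased; the 3/25 allotted to Ramiro's branch passes to Ramiro's issue by representation.
The 3/25 is divided into 2 equal shares of 3/50 among Graciela, Fernando.
Graciela is living and takes 3/50.
Fernando predeceased; the 3/50 allotted to Fernando's branch passes to Fernando's issue by representation.
Yago is the sole taker at this level and receives the full 3/50.
Ines is living and takes 3/25.
Lucia is living and takes 3/25.
Ximena predeceased; the 3/25 allotted to Ximena's branch passes to Ximena's issue by representation.
The 3/25 is divided into 2 equal shares of 3/50 among Octavio, Joaquin.
Octavio is living and takes 3/50.
Joaquin is living and takes 3/50.
Elena is living and takes 3/25.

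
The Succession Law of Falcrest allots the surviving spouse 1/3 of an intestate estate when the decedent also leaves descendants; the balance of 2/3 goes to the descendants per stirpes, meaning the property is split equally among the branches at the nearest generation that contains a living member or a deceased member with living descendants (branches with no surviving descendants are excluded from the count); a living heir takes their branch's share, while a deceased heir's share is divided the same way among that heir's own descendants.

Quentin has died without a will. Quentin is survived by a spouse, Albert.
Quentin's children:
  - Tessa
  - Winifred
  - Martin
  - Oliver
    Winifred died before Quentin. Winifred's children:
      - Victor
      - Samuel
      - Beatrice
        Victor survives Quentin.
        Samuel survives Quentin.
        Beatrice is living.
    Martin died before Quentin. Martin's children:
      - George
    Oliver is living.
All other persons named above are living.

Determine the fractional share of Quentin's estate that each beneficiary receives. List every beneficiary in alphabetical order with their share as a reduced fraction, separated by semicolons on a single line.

Albert 1/3; Beatrice 1/18; George 1/6; Oliver 1/6; Samuel 1/18; Tessa 1/6; Victor 1/18

Albert, as surviving spouse, takes 1/3.
The remaining 2/3 passes to Quentin's descendants per stirpes.
The 2/3 is divided into 4 equal shares of 1/6 among Tessa, Winifred, Martin, Oliver.
Tessa is living and takes 1/6.
Winifred predeceased; the 1/6 allotted to Winifred's branch passes to Winifred's issue by representation.
The 1/6 is divided into 3 equal shares of 1/18 among Victor, Samuel, Beatrice.
Victor is living and takes 1/18.
Samuel is living and takes 1/18.
Beatrice is living and takes 1/18.
Martin predeceased; the 1/6 allotted to Martin's branch passes to Martin's issue by representation.
George is the sole taker at this level and receives the full 1/6.
Oliver is living and takes 1/6.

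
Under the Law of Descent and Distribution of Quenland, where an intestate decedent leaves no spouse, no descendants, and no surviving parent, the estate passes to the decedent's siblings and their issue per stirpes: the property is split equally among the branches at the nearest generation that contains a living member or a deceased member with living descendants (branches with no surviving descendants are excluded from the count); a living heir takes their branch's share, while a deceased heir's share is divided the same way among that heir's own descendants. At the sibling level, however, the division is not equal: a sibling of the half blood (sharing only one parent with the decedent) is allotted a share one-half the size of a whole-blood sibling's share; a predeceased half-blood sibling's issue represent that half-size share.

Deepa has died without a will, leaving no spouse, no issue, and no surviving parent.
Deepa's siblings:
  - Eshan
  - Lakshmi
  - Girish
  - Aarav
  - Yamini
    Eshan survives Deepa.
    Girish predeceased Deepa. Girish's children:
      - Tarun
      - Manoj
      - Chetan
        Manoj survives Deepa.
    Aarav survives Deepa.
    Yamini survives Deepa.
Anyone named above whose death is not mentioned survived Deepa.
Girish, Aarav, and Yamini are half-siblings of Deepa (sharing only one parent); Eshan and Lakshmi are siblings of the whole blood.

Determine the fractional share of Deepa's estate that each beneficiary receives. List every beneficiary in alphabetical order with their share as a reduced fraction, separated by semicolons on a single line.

Aarav 1/7; Chetan 1/21; Eshan 2/7; Lakshmi 2/7; Manoj 1/21; Tarun 1/21; Yamini 1/7

No spouse, descendants, or parent survives, so the estate passes to Deepa's siblings per stirpes.
Half-blood siblings count for one-half the weight of whole-blood siblings at the initial division.
Dividing 1 in proportion to weights (total weight 7/2): Eshan (weight 1) → 2/7; Lakshmi (weight 1) → 2/7; Girish (weight 1/2) → 1/7; Aarav (weight 1/2) → 1/7; Yamini (weight 1/2) → 1/7.
Eshan is living and takes 2/7.
Lakshmi is living and takes 2/7.
Girish predeceased; the 1/7 allotted to Girish's branch passes to Girish's issue by representation.
The 1/7 is divided into 3 equal shares of 1/21 among Tarun, Manoj, Chetan.
Tarun is living and takes 1/21.
Manoj is living and takes 1/21.
Chetan is living and takes 1/21.
Aarav is living and takes 1/7.
Yamini is living and takes 1/7.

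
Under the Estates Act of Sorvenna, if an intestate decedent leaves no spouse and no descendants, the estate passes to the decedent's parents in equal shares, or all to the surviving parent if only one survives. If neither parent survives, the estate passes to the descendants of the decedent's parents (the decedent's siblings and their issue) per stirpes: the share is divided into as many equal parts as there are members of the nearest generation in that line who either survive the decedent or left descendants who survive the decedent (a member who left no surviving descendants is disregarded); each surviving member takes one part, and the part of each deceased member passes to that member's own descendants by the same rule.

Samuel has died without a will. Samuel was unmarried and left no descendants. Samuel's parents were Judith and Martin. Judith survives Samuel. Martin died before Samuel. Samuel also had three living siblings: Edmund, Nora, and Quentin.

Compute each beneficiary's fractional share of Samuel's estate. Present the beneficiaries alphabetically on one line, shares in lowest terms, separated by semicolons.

Only one parent, Judith, survives, so Judith takes the entire estate. The siblings take nothing because a surviving parent has priority.

Judith 1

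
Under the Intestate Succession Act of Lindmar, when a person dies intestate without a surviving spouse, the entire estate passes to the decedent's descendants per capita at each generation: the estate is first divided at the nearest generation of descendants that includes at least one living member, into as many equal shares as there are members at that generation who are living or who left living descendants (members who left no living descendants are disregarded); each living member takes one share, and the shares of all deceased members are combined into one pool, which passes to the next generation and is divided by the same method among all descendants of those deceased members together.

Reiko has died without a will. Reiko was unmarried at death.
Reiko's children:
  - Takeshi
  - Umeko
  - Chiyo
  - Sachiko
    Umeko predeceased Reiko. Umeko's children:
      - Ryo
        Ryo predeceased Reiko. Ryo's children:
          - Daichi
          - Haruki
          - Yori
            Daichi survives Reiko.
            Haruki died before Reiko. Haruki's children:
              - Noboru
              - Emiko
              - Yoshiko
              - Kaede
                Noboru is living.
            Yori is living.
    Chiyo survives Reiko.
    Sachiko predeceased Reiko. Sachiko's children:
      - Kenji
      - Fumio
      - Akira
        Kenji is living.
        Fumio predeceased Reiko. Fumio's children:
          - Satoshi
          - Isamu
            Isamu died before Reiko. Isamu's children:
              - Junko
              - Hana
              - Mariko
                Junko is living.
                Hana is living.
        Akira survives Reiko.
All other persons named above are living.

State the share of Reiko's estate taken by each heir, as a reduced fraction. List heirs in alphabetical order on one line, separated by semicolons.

There is no surviving spouse, so the entire estate passes to Reiko's descendants per capita at each generation.
At generation 1 (Takeshi, Umeko, Chiyo, Sachiko) there are 4 shares of (1)/4 = 1/4 each.
Living: Takeshi and Chiyo — each takes 1/4.
Deceased: Umeko and Sachiko. Their combined 1/2 is pooled and carried to generation 2.
At generation 2 (Ryo, Kenji, Fumio, Akira) there are 4 shares of (1/2)/4 = 1/8 each.
Living: Kenji and Akira — each takes 1/8.
Deceased: Ryo and Fumio. Their combined 1/4 is pooled and carried to generation 3.
At generation 3 (Daichi, Haruki, Yori, Satoshi, Isamu) there are 5 shares of (1/4)/5 = 1/20 each.
Living: Daichi, Yori, and Satoshi — each takes 1/20.
Deceased: Haruki and Isamu. Their combined 1/10 is pooled and carried to generation 4.
At generation 4 (Noboru, Emiko, Yoshiko, Kaede, Junko, Hana, Mariko) there are 7 shares of (1/10)/7 = 1/70 each.
Living: Noboru, Emiko, Yoshiko, Kaede, Junko, Hana, and Mariko — each takes 1/70.

Akira 1/8; Chiyo 1/4; Daichi 1/20; Emiko 1/70; Hana 1/70; Junko 1/70; Kaede 1/70; Kenji 1/8; Mariko 1/70; Noboru 1/70; Satoshi 1/20; Takeshi 1/4; Yori 1/20; Yoshiko 1/70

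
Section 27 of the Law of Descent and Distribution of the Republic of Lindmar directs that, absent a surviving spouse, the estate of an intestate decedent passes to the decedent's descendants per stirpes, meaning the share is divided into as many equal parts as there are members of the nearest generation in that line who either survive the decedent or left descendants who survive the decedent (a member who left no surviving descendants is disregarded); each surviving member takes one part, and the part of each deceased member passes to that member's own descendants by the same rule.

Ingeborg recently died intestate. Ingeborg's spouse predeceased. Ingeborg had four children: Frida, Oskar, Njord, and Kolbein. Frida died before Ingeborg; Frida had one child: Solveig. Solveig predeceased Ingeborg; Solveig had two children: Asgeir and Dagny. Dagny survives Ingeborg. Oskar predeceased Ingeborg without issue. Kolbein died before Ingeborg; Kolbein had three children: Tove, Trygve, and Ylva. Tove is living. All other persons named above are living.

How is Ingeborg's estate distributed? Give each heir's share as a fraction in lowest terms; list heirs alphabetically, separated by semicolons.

Asgeir 1/6; Dagny 1/6; Njord 1/3; Tove 1/9; Trygve 1/9; Ylva 1/9

There is no surviving spouse, so the entire estate passes to Ingeborg's descendants per stirpes.
Oskar left no surviving issue, so that branch lapses and is disregarded.
The estate is divided into 3 equal shares of 1/3 among Frida, Njord, Kolbein.
Frida predeceased; the 1/3 allotted to Frida's branch passes to Frida's issue by representation.
Solveig's line is the sole branch at this level, so the full 1/3 passes to Solveig's issue by representation.
The 1/3 is divided into 2 equal shares of 1/6 among Asgeir, Dagny.
Asgeir is living and takes 1/6.
Dagny is living and takes 1/6.
Njord is living and takes 1/3.
Kolbein predeceased; the 1/3 allotted to Kolbein's branch passes to Kolbein's issue by representation.
The 1/3 is divided into 3 equal shares of 1/9 among Tove, Trygve, Ylva.
Tove is living and takes 1/9.
Trygve is living and takes 1/9.
Ylva is living and takes 1/9.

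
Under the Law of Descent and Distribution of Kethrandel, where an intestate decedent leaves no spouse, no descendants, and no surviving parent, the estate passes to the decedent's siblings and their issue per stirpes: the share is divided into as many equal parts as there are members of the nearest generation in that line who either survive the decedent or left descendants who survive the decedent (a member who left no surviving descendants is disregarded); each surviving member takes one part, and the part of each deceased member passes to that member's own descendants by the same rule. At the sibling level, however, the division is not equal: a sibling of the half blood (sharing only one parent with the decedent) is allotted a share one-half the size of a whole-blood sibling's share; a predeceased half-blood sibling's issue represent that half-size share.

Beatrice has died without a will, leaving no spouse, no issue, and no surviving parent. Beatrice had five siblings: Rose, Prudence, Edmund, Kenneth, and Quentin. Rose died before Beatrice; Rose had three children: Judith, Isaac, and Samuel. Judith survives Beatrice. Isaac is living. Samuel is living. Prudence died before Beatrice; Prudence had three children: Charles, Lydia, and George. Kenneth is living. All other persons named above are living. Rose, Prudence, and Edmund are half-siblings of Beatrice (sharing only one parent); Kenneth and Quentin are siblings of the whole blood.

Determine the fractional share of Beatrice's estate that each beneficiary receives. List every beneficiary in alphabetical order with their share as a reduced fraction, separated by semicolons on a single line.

Charles 1/21; Edmund 1/7; George 1/21; Isaac 1/21; Judith 1/21; Kenneth 2/7; Lydia 1/21; Quentin 2/7; Samuel 1/21

No spouse, descendants, or parent survives, so the estate passes to Beatrice's siblings per stirpes.
Half-blood siblings count for one-half the weight of whole-blood siblings at the initial division.
Dividing 1 in proportion to weights (total weight 7/2): Rose (weight 1/2) → 1/7; Prudence (weight 1/2) → 1/7; Edmund (weight 1/2) → 1/7; Kenneth (weight 1) → 2/7; Quentin (weight 1) → 2/7.
Rose predeceased; the 1/7 allotted to Rose's branch passes to Rose's issue by representation.
The 1/7 is divided into 3 equal shares of 1/21 among Judith, Isaac, Samuel.
Judith is living and takes 1/21.
Isaac is living and takes 1/21.
Samuel is living and takes 1/21.
Prudence predeceased; the 1/7 allotted to Prudence's branch passes to Prudence's issue by representation.
The 1/7 is divided into 3 equal shares of 1/21 among Charles, Lydia, George.
Charles is living and takes 1/21.
Lydia is living and takes 1/21.
George is living and takes 1/21.
Edmund is living and takes 1/7.
Kenneth is living and takes 2/7.
Quentin is living and takes 2/7.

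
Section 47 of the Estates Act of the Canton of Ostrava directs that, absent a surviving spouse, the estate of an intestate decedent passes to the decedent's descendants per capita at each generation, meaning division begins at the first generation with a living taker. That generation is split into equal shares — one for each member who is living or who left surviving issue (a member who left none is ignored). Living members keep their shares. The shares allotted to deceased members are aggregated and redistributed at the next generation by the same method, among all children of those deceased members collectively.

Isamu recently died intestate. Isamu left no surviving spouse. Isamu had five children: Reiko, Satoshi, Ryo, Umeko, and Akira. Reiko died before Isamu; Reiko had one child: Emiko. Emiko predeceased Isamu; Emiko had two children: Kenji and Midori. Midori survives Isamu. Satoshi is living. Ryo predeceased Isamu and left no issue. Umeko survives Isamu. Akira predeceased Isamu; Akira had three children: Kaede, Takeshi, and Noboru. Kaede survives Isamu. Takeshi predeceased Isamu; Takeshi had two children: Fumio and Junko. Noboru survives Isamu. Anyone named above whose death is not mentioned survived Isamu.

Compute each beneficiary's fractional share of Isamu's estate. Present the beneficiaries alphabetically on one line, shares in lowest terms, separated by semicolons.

Fumio 1/16; Junko 1/16; Kaede 1/8; Kenji 1/16; Midori 1/16; Noboru 1/8; Satoshi 1/4; Umeko 1/4

There is no surviving spouse, so the entire estate passes to Isamu's descendants per capita at each generation.
At generation 1 (Reiko, Satoshi, Umeko, Akira) there are 4 shares of (1)/4 = 1/4 each.
Living: Satoshi and Umeko — each takes 1/4.
Deceased: Reiko and Akira. Their combined 1/2 is pooled and carried to generation 2.
At generation 2 (Emiko, Kaede, Takeshi, Noboru) there are 4 shares of (1/2)/4 = 1/8 each.
Living: Kaede and Noboru — each takes 1/8.
Deceased: Emiko and Takeshi. Their combined 1/4 is pooled and carried to generation 3.
At generation 3 (Kenji, Midori, Fumio, Junko) there are 4 shares of (1/4)/4 = 1/16 each.
Living: Kenji, Midori, Fumio, and Junko — each takes 1/16.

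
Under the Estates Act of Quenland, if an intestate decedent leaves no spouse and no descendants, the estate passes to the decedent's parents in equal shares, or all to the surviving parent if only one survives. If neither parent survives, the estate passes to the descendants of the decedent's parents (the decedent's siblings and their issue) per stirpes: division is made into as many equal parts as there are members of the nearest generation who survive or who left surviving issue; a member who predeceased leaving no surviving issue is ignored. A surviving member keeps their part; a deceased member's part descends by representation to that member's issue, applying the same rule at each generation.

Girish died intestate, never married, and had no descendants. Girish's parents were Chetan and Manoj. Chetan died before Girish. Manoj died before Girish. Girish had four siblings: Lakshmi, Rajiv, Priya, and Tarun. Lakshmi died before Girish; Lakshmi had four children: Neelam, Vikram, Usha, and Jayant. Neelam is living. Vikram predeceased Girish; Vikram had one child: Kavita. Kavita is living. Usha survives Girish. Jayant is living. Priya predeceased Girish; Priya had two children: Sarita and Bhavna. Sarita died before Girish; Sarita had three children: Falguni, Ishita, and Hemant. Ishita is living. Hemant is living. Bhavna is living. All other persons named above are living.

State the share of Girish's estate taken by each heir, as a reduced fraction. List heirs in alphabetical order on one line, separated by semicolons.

Neither parent survives and there are no descendants, so the estate passes to Girish's siblings and their issue per stirpes.
The estate is divided into 4 equal shares of 1/4 among Lakshmi, Rajiv, Priya, Tarun.
Lakshmi predeceased; the 1/4 allotted to Lakshmi's branch passes to Lakshmi's issue by representation.
The 1/4 is divided into 4 equal shares of 1/16 among Neelam, Vikram, Usha, Jayant.
Neelam is living and takes 1/16.
Vikram predeceased; the 1/16 allotted to Vikram's branch passes to Vikram's issue by representation.
Kavita is the sole taker at this level and receives the full 1/16.
Usha is living and takes 1/16.
Jayant is living and takes 1/16.
Rajiv is living and takes 1/4.
Priya predeceased; the 1/4 allotted to Priya's branch passes to Priya's issue by representation.
The 1/4 is divided into 2 equal shares of 1/8 among Sarita, Bhavna.
Sarita predeceased; the 1/8 allotted to Sarita's branch passes to Sarita's issue by representation.
The 1/8 is divided into 3 equal shares of 1/24 among Falguni, Ishita, Hemant.
Falguni is living and takes 1/24.
Ishita is living and takes 1/24.
Hemant is living and takes 1/24.
Bhavna is living and takes 1/8.
Tarun is living and takes 1/4.

Bhavna 1/8; Falguni 1/24; Hemant 1/24; Ishita 1/24; Jayant 1/16; Kavita 1/16; Neelam 1/16; Rajiv 1/4; Tarun 1/4; Usha 1/16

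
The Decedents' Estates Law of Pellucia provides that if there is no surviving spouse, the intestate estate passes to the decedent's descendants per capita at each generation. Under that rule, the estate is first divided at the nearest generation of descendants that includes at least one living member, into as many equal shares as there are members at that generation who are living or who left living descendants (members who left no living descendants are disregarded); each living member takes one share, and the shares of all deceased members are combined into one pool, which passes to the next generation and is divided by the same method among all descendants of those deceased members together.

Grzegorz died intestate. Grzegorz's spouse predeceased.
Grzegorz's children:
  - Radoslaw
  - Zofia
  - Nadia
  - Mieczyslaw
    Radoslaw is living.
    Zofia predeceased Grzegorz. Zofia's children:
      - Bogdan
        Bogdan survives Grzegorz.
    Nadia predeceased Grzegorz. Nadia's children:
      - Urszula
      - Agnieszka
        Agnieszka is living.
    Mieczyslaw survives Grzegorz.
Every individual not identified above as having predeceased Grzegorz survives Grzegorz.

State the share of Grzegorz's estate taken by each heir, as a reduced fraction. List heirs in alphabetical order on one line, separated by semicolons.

There is no surviving spouse, so the entire estate passes to Grzegorz's descendants per capita at each generation.
At generation 1 (Radoslaw, Zofia, Nadia, Mieczyslaw) there are 4 shares of (1)/4 = 1/4 each.
Living: Radoslaw and Mieczyslaw — each takes 1/4.
Deceased: Zofia and Nadia. Their combined 1/2 is pooled and carried to generation 2.
At generation 2 (Bogdan, Urszula, Agnieszka) there are 3 shares of (1/2)/3 = 1/6 each.
Living: Bogdan, Urszula, and Agnieszka — each takes 1/6.

Agnieszka 1/6; Bogdan 1/6; Mieczyslaw 1/4; Radoslaw 1/4; Urszula 1/6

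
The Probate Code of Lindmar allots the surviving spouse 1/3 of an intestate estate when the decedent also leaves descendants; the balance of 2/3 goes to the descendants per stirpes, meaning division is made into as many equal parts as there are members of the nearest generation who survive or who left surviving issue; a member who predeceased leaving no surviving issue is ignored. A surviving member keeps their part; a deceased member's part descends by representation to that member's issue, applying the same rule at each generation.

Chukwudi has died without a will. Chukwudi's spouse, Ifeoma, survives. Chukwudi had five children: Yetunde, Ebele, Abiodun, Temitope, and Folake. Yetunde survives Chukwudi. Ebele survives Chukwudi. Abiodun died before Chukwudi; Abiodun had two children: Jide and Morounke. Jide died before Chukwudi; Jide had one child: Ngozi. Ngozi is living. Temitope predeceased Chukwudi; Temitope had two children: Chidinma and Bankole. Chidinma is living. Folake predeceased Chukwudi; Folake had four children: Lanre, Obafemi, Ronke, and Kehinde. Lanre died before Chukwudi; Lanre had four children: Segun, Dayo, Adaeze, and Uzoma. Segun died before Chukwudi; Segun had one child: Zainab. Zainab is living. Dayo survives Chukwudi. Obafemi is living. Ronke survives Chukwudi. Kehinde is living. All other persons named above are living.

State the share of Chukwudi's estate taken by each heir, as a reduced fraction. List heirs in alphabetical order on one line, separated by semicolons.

Adaeze 1/120; Bankole 1/15; Chidinma 1/15; Dayo 1/120; Ebele 2/15; Ifeoma 1/3; Kehinde 1/30; Morounke 1/15; Ngozi 1/15; Obafemi 1/30; Ronke 1/30; Uzoma 1/120; Yetunde 2/15; Zainab 1/120

Ifeoma, as surviving spouse, takes 1/3.
The remaining 2/3 passes to Chukwudi's descendants per stirpes.
The 2/3 is divided into 5 equal shares of 2/15 among Yetunde, Ebele, Abiodun, Temitope, Folake.
Yetunde is living and takes 2/15.
Ebele is living and takes 2/15.
Abiodun predeceased; the 2/15 allotted to Abiodun's branch passes to Abiodun's issue by representation.
The 2/15 is divided into 2 equal shares of 1/15 among Jide, Morounke.
Jide predeceased; the 1/15 allotted to Jide's branch passes to Jide's issue by representation.
Ngozi is the sole taker at this level and receives the full 1/15.
Morounke is living and takes 1/15.
Temitope predeceased; the 2/15 allotted to Temitope's branch passes to Temitope's issue by representation.
The 2/15 is divided into 2 equal shares of 1/15 among Chidinma, Bankole.
Chidinma is living and takes 1/15.
Bankole is living and takes 1/15.
Folake predeceased; the 2/15 allotted to Folake's branch passes to Folake's issue by representation.
The 2/15 is divided into 4 equal shares of 1/30 among Lanre, Obafemi, Ronke, Kehinde.
Lanre predeceased; the 1/30 allotted to Lanre's branch passes to Lanre's issue by representation.
The 1/30 is divided into 4 equal shares of 1/120 among Segun, Dayo, Adaeze, Uzoma.
Segun predeceased; the 1/120 allotted to Segun's branch passes to Segun's issue by representation.
Zainab is the sole taker at this level and receives the full 1/120.
Dayo is living and takes 1/120.
Adaeze is living and takes 1/120.
Uzoma is living and takes 1/120.
Obafemi is living and takes 1/30.
Ronke is living and takes 1/30.
Kehinde is living and takes 1/30.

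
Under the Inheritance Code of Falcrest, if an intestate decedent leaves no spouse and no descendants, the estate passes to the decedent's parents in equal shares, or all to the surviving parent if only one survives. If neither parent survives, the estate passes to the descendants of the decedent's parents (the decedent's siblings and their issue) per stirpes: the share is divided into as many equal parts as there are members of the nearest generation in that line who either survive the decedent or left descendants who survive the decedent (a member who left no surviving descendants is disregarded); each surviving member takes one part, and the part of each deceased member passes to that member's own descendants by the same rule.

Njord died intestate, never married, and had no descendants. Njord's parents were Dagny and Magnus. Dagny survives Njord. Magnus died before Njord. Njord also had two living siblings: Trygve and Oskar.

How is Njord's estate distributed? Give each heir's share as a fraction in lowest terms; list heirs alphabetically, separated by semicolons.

Only one parent, Dagny, survives, so Dagny takes the entire estate. The siblings take nothing because a surviving parent has priority.

Dagny 1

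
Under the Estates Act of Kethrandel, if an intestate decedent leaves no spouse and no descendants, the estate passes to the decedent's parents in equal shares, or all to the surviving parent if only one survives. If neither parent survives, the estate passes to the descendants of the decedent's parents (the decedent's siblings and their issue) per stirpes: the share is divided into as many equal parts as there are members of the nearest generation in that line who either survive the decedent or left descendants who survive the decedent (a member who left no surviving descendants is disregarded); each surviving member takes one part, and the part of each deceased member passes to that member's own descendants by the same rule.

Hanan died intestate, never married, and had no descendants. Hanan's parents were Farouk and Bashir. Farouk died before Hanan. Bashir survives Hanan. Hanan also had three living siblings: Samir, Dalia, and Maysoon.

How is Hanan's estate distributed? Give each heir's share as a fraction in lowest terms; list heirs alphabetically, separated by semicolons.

Only one parent, Bashir, survives, so Bashir takes the entire estate. The siblings take nothing because a surviving parent has priority.

Bashir 1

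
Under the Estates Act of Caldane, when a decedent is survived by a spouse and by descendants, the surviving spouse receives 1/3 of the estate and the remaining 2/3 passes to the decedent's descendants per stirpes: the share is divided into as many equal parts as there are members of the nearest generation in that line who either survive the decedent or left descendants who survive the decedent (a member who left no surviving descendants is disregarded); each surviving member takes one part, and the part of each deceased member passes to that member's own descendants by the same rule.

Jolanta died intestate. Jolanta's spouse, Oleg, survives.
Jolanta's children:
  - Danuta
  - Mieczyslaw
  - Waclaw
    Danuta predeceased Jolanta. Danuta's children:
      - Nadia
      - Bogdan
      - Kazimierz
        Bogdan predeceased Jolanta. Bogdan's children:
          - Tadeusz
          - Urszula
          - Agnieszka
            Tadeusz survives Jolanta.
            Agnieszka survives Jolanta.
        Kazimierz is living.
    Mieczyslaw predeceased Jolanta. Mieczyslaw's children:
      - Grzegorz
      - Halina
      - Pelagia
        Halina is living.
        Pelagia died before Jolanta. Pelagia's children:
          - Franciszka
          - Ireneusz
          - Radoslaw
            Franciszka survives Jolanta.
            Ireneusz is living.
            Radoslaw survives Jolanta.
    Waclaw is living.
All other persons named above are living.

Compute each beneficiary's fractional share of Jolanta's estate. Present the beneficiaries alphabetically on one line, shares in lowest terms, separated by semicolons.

Agnieszka 2/81; Franciszka 2/81; Grzegorz 2/27; Halina 2/27; Ireneusz 2/81; Kazimierz 2/27; Nadia 2/27; Oleg 1/3; Radoslaw 2/81; Tadeusz 2/81; Urszula 2/81; Waclaw 2/9

Oleg, as surviving spouse, takes 1/3.
The remaining 2/3 passes to Jolanta's descendants per stirpes.
The 2/3 is divided into 3 equal shares of 2/9 among Danuta, Mieczyslaw, Waclaw.
Danuta predeceased; the 2/9 allotted to Danuta's branch passes to Danuta's issue by representation.
The 2/9 is divided into 3 equal shares of 2/27 among Nadia, Bogdan, Kazimierz.
Nadia is living and takes 2/27.
Bogdan predeceased; the 2/27 allotted to Bogdan's branch passes to Bogdan's issue by representation.
The 2/27 is divided into 3 equal shares of 2/81 among Tadeusz, Urszula, Agnieszka.
Tadeusz is living and takes 2/81.
Urszula is living and takes 2/81.
Agnieszka is living and takes 2/81.
Kazimierz is living and takes 2/27.
Mieczyslaw predeceased; the 2/9 allotted to Mieczyslaw's branch passes to Mieczyslaw's issue by representation.
The 2/9 is divided into 3 equal shares of 2/27 among Grzegorz, Halina, Pelagia.
Grzegorz is living and takes 2/27.
Halina is living and takes 2/27.
Pelagia predeceased; the 2/27 allotted to Pelagia's branch passes to Pelagia's issue by representation.
The 2/27 is divided into 3 equal shares of 2/81 among Franciszka, Ireneusz, Radoslaw.
Franciszka is living and takes 2/81.
Ireneusz is living and takes 2/81.
Radoslaw is living and takes 2/81.
Waclaw is living and takes 2/9.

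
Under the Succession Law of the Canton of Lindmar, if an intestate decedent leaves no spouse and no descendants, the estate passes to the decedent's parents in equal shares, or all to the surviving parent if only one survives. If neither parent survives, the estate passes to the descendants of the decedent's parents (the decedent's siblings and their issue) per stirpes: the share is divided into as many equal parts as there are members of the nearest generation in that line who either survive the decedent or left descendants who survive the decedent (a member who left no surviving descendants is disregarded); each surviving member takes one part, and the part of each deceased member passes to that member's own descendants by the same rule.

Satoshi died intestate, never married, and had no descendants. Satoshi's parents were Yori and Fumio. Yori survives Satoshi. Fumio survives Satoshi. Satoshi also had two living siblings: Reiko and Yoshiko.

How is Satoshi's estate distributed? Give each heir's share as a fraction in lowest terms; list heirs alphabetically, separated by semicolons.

Both parents survive, so Yori and Fumio each take 1/2. The siblings take nothing because a surviving parent has priority.

Fumio 1/2; Yori 1/2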